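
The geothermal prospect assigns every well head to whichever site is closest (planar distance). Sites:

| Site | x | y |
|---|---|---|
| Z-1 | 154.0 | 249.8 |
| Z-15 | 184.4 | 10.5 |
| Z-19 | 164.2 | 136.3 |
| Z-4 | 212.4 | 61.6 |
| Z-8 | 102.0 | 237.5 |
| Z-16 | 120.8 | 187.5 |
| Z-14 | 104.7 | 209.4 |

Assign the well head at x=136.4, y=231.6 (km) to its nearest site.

Z-1

Squared distances to each site:
Z-1: 641.000; Z-15: 51189.210; Z-19: 9854.930; Z-4: 34676.000; Z-8: 1218.170; Z-16: 2188.170; Z-14: 1497.730.
Minimum at Z-1.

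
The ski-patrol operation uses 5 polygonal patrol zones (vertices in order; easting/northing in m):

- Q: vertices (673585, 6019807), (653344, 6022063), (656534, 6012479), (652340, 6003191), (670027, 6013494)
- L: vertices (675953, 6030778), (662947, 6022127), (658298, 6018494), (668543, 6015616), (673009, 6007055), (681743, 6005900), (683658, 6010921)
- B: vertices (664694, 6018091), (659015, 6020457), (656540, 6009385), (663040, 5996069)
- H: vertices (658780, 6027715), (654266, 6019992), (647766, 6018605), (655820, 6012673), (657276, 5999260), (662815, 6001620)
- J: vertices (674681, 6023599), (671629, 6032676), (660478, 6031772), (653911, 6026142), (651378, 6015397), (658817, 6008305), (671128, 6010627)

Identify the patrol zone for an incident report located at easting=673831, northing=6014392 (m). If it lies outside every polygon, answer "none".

L

Cast a ray rightward from (673831, 6014392). For each polygon, the edges (by vertex number in listed order) whose endpoints lie on opposite sides of northing = 6014392, where each meets that height, and whether that is right or left of the point:
Q: 2–3 at easting≈655897.3 (left), 5–1 at easting≈670533.1 (left) → 0 crossings.
L: 4–5 at easting≈669181.5 (left), 7–1 at easting≈682311.2 (right) → 1 crossing.
B: 2–3 at easting≈657659.2 (left), 4–1 at easting≈664416.2 (left) → 0 crossings.
H: 3–4 at easting≈653486.1 (left), 6–1 at easting≈660840.1 (left) → 0 crossings.
J: 5–6 at easting≈652432.2 (left), 7–1 at easting≈672159.2 (left) → 0 crossings.
Only L has an odd count, so the point is inside L.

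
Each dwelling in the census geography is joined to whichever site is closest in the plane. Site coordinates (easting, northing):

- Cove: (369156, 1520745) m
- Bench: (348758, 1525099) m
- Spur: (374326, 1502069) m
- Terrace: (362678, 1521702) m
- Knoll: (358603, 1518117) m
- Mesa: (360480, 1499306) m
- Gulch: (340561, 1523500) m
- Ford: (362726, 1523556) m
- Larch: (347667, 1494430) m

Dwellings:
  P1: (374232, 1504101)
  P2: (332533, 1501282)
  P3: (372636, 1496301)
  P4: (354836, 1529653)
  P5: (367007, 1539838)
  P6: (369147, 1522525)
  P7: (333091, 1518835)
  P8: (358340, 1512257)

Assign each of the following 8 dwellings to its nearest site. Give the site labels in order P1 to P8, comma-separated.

P1 → Spur (d²=4137860.00)
P2 → Larch (d²=275987860.00)
P3 → Spur (d²=36125924.00)
P4 → Bench (d²=57681000.00)
P5 → Ford (d²=283430485.00)
P6 → Cove (d²=3168481.00)
P7 → Gulch (d²=77563125.00)
P8 → Knoll (d²=34408769.00)

Spur, Larch, Spur, Bench, Ford, Cove, Gulch, Knoll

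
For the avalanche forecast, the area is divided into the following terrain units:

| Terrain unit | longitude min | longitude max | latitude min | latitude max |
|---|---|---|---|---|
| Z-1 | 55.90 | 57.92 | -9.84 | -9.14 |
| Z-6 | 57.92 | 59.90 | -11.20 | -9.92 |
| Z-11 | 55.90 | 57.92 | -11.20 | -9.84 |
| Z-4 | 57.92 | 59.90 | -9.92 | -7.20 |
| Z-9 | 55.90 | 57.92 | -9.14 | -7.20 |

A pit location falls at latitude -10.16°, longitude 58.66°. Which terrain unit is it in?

Z-6

The point has longitude = 58.66 and latitude = -10.16.
Only Z-6 satisfies 57.92 ≤ longitude ≤ 59.90 and -11.20 ≤ latitude ≤ -9.92.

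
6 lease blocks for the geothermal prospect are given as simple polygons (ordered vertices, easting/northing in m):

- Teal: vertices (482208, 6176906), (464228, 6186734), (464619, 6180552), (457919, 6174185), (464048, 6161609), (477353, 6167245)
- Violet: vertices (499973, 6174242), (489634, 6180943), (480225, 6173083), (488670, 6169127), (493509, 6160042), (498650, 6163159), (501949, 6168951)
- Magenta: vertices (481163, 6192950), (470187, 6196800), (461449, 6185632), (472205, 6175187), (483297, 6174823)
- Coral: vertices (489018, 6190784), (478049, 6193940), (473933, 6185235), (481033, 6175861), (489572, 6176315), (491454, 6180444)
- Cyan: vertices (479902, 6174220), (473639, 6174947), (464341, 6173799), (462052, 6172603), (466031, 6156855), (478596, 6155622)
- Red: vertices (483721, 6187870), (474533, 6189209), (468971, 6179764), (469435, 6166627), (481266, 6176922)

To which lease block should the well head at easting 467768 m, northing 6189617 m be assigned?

Magenta

Cast a ray rightward from (467768, 6189617). For each polygon, the edges (by vertex number in listed order) whose endpoints lie on opposite sides of northing = 6189617, where each meets that height, and whether that is right or left of the point:
Teal: no edge straddles that height → 0 crossings.
Violet: no edge straddles that height → 0 crossings.
Magenta: 2–3 at easting≈464566.9 (left), 5–1 at easting≈481555.4 (right) → 1 crossing.
Coral: 2–3 at easting≈476004.9 (right), 6–1 at easting≈489292.9 (right) → 2 crossings.
Cyan: no edge straddles that height → 0 crossings.
Red: no edge straddles that height → 0 crossings.
Only Magenta has an odd count, so the point is inside Magenta.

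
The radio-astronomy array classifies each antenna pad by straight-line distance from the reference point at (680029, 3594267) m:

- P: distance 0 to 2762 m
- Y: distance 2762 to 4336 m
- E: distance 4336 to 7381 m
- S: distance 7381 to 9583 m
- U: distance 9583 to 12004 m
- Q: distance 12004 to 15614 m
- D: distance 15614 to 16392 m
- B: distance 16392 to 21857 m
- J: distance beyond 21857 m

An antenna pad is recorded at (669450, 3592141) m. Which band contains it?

Distance = √((669450−680029)² + (3592141−3594267)²) = √(111915241.000 + 4519876.000) = 10790.511 m.
9583 ≤ 10790.511 < 12004 → U.

U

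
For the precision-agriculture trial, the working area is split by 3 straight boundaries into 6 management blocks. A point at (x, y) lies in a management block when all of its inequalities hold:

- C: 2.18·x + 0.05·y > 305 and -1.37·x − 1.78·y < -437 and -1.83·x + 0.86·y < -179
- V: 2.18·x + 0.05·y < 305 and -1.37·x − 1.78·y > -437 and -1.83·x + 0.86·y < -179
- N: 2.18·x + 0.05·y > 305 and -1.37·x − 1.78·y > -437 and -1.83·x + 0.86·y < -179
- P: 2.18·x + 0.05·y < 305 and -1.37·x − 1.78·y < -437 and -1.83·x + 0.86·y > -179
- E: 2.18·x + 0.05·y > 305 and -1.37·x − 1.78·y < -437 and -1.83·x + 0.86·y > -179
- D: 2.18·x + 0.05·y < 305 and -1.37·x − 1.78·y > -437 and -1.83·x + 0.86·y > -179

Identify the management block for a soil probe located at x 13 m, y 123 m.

2.18·13 + 0.05·123 = 34.490, which is < 305
-1.37·13 − 1.78·123 = -236.750, which is > -437
-1.83·13 + 0.86·123 = 81.990, which is > -179
This sign pattern matches D.

D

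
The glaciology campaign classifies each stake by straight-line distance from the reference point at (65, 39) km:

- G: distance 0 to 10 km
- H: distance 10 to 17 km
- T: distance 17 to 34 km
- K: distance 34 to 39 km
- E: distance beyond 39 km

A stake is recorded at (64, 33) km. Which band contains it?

G

Distance = √((64−65)² + (33−39)²) = √(1.000 + 36.000) = 6.083 km.
0 ≤ 6.083 < 10 → G.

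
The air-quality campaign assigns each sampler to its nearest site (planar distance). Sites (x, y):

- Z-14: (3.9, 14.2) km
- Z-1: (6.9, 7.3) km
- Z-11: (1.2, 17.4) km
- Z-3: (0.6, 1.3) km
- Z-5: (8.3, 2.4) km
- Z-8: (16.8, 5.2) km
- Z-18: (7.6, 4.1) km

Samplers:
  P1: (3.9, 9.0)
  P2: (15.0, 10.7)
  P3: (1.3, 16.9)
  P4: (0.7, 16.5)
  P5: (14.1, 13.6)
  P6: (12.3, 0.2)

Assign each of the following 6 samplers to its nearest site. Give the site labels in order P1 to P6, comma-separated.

Z-1, Z-8, Z-11, Z-11, Z-8, Z-5

P1 → Z-1 (d²=11.89)
P2 → Z-8 (d²=33.49)
P3 → Z-11 (d²=0.26)
P4 → Z-11 (d²=1.06)
P5 → Z-8 (d²=77.85)
P6 → Z-5 (d²=20.84)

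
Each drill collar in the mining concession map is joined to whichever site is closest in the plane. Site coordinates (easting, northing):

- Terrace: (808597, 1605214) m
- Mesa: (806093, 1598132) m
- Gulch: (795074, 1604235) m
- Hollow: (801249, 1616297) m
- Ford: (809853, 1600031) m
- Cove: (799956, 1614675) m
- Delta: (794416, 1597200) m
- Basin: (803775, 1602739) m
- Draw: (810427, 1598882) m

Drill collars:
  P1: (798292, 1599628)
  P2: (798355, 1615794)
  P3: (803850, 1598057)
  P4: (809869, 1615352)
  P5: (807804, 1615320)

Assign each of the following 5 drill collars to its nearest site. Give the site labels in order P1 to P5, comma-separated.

P1 → Delta (d²=20918560.00)
P2 → Cove (d²=3815362.00)
P3 → Mesa (d²=5036674.00)
P4 → Hollow (d²=75197425.00)
P5 → Hollow (d²=43922554.00)

Delta, Cove, Mesa, Hollow, Hollow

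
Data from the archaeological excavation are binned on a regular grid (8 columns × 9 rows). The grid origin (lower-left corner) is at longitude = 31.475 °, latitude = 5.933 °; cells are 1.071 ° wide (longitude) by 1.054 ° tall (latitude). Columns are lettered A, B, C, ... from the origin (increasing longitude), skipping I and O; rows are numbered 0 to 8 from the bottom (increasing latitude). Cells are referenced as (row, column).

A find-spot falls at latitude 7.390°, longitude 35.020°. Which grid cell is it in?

Column index: ⌊(35.020 − 31.475) / 1.071⌋ = ⌊3.310⌋ = 3 → column D
Row offset from origin: ⌊(7.390 − 5.933) / 1.054⌋ = ⌊1.382⌋ = 1 → row 1

(1, D)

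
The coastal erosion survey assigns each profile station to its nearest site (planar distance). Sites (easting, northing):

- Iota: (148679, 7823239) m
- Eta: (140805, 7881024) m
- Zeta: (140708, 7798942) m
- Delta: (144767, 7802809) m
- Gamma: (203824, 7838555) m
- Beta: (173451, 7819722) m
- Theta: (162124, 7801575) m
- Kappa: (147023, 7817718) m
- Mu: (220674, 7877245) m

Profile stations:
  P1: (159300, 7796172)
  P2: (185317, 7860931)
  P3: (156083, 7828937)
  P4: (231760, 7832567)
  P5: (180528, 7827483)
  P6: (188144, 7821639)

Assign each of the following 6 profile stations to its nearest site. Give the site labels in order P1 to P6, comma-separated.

Theta, Gamma, Iota, Gamma, Beta, Beta

P1 → Theta (d²=37167385.00)
P2 → Gamma (d²=843194425.00)
P3 → Iota (d²=87286420.00)
P4 → Gamma (d²=816276240.00)
P5 → Beta (d²=110317050.00)
P6 → Beta (d²=219559138.00)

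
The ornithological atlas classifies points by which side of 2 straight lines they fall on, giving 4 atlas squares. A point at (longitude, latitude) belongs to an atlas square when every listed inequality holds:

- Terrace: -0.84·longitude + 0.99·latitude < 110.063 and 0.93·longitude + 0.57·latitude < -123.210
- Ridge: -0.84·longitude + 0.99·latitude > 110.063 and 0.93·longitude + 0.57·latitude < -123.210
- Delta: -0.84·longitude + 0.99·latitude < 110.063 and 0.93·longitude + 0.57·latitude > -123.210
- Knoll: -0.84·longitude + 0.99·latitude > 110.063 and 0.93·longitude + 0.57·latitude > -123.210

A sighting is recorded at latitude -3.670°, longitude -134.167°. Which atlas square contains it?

Terrace

-0.84·-134.167 + 0.99·-3.670 = 109.067, which is < 110.063
0.93·-134.167 + 0.57·-3.670 = -126.867, which is < -123.210
This sign pattern matches Terrace.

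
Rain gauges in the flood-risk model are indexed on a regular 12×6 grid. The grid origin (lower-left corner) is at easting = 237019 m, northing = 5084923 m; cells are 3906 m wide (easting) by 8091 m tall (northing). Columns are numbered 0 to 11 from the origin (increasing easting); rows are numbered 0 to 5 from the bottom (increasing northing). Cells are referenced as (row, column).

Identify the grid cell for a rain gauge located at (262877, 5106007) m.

Column index: ⌊(262877 − 237019) / 3906⌋ = ⌊6.620⌋ = 6
Row offset from origin: ⌊(5106007 − 5084923) / 8091⌋ = ⌊2.606⌋ = 2 → row 2

(2, 6)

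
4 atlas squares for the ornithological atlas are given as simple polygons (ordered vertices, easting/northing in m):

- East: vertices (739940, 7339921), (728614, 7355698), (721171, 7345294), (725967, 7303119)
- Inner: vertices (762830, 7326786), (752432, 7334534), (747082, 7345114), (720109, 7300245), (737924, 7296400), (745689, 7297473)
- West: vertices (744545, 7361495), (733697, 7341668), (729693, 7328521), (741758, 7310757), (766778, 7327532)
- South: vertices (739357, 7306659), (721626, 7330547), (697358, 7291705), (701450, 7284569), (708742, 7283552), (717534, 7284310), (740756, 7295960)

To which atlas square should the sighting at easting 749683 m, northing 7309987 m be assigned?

Inner

Cast a ray rightward from (749683, 7309987). For each polygon, the edges (by vertex number in listed order) whose endpoints lie on opposite sides of northing = 7309987, where each meets that height, and whether that is right or left of the point:
East: 3–4 at easting≈725186.0 (left), 4–1 at easting≈728574.6 (left) → 0 crossings.
Inner: 3–4 at easting≈725965.4 (left), 6–1 at easting≈753006.7 (right) → 1 crossing.
West: no edge straddles that height → 0 crossings.
South: 1–2 at easting≈736886.8 (left), 2–3 at easting≈708780.4 (left) → 0 crossings.
Only Inner has an odd count, so the point is inside Inner.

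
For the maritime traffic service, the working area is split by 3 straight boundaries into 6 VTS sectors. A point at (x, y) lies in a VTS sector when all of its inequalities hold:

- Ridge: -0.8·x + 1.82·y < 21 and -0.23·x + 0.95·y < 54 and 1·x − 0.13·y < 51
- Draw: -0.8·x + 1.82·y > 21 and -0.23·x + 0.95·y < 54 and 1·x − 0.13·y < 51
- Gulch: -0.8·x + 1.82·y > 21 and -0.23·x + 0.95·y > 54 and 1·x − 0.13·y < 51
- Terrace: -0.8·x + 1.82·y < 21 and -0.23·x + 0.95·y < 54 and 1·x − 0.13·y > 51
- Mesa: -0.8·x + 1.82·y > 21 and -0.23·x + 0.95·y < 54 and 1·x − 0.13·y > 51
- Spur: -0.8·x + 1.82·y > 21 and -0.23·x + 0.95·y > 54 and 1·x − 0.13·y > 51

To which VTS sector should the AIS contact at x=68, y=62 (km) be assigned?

-0.8·68 + 1.82·62 = 58.440, which is > 21
-0.23·68 + 0.95·62 = 43.260, which is < 54
1·68 − 0.13·62 = 59.940, which is > 51
This sign pattern matches Mesa.

Mesa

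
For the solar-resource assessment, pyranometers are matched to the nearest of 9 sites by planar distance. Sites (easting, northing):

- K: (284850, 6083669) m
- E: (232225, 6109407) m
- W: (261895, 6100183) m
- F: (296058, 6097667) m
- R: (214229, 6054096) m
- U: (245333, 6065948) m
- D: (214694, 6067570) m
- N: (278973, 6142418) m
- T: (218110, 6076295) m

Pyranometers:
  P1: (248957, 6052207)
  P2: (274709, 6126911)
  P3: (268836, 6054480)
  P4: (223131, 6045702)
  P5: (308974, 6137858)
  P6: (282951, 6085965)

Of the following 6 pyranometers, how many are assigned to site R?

P1 → U
P2 → N
P3 → U
P4 → R
P5 → N
P6 → K
1 of the 6 goes to R.

1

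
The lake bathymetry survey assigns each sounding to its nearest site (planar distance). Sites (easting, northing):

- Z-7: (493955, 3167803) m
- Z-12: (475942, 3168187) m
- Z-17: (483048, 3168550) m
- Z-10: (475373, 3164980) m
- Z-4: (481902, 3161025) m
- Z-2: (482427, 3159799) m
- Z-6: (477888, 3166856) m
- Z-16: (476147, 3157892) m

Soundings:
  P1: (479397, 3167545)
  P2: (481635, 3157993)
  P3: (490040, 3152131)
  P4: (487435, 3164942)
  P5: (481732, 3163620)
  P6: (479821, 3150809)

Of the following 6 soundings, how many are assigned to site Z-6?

P1 → Z-6
P2 → Z-2
P3 → Z-2
P4 → Z-17
P5 → Z-4
P6 → Z-16
1 of the 6 goes to Z-6.

1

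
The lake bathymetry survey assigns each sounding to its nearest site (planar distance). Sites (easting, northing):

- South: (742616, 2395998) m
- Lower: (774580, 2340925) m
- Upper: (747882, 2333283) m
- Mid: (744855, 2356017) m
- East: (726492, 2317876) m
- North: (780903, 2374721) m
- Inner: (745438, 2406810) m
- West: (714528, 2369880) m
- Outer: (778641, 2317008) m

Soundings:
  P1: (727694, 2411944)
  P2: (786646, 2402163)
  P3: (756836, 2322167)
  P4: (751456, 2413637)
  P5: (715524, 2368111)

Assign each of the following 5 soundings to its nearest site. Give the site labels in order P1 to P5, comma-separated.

P1 → Inner (d²=341207492.00)
P2 → North (d²=786045413.00)
P3 → Upper (d²=203739572.00)
P4 → Inner (d²=82824253.00)
P5 → West (d²=4121377.00)

Inner, North, Upper, Inner, West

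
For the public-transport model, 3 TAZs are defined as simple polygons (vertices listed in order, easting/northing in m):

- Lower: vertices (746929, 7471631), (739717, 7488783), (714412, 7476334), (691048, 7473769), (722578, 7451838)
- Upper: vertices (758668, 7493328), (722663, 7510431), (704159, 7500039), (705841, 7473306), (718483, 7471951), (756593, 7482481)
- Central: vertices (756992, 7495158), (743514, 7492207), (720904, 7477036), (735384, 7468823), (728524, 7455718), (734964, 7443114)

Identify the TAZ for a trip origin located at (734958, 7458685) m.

Cast a ray rightward from (734958, 7458685). For each polygon, the edges (by vertex number in listed order) whose endpoints lie on opposite sides of northing = 7458685, where each meets that height, and whether that is right or left of the point:
Lower: 4–5 at easting≈712734.1 (left), 5–1 at easting≈731001.8 (left) → 0 crossings.
Upper: no edge straddles that height → 0 crossings.
Central: 4–5 at easting≈730077.1 (left), 6–1 at easting≈741554.5 (right) → 1 crossing.
Only Central has an odd count, so the point is inside Central.

Central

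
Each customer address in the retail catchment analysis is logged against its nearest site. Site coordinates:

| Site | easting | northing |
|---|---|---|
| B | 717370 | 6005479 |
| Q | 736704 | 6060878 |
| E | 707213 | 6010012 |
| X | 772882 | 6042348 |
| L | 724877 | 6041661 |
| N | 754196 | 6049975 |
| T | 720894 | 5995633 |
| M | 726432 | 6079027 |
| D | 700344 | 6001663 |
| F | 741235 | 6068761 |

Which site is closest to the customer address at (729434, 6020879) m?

B

Squared distances to each site:
B: 382700096.000; Q: 1652772901.000; E: 611864530.000; X: 2348646665.000; L: 452657773.000; N: 1459733860.000; T: 710292116.000; M: 3390201908.000; D: 1215482756.000; F: 2431949525.000.
Minimum at B.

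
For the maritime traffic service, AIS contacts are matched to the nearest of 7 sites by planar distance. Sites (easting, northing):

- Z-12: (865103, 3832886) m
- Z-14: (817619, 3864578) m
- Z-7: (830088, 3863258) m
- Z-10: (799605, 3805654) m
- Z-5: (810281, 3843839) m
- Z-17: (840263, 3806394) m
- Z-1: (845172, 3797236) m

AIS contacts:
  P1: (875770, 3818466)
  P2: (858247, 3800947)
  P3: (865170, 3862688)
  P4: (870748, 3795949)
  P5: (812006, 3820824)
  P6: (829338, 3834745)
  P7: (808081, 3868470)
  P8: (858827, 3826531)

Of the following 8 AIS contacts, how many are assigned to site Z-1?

P1 → Z-12
P2 → Z-1
P3 → Z-12
P4 → Z-1
P5 → Z-10
P6 → Z-5
P7 → Z-14
P8 → Z-12
2 of the 8 go to Z-1.

2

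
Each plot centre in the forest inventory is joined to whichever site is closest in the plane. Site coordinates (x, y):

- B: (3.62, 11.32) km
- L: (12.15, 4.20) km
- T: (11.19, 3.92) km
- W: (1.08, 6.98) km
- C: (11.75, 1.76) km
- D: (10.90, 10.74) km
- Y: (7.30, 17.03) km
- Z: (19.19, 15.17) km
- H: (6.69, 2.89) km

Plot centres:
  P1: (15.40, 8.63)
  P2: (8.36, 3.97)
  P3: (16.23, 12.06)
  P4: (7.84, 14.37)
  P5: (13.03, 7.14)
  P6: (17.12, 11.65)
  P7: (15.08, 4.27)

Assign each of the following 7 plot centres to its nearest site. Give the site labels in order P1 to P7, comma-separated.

D, H, Z, Y, L, Z, L

P1 → D (d²=24.70)
P2 → H (d²=3.96)
P3 → Z (d²=18.43)
P4 → Y (d²=7.37)
P5 → L (d²=9.42)
P6 → Z (d²=16.68)
P7 → L (d²=8.59)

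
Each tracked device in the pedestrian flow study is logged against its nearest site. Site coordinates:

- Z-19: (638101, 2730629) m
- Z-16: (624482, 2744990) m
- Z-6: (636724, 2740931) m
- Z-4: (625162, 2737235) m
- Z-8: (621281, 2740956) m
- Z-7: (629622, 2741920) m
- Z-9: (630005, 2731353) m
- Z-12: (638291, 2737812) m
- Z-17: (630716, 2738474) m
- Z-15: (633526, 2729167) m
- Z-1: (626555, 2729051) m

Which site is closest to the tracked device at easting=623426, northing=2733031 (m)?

Z-4

Squared distances to each site:
Z-19: 221125229.000; Z-16: 144132817.000; Z-6: 239246804.000; Z-4: 20687312.000; Z-8: 67406650.000; Z-7: 117404737.000; Z-9: 46098925.000; Z-12: 243826186.000; Z-17: 82770349.000; Z-15: 116940496.000; Z-1: 25631041.000.
Minimum at Z-4.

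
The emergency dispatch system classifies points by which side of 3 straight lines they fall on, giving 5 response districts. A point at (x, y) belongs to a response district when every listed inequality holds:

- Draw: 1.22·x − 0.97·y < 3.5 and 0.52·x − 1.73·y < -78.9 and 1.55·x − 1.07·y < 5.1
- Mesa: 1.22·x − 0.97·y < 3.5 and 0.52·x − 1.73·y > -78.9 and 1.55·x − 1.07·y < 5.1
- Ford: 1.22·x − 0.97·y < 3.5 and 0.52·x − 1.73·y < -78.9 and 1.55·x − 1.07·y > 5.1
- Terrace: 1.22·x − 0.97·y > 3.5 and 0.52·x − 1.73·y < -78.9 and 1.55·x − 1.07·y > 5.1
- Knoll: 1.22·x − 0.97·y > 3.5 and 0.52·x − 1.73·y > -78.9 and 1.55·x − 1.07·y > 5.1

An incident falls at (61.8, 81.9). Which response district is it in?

1.22·61.8 − 0.97·81.9 = -4.047, which is < 3.5
0.52·61.8 − 1.73·81.9 = -109.551, which is < -78.9
1.55·61.8 − 1.07·81.9 = 8.157, which is > 5.1
This sign pattern matches Ford.

Ford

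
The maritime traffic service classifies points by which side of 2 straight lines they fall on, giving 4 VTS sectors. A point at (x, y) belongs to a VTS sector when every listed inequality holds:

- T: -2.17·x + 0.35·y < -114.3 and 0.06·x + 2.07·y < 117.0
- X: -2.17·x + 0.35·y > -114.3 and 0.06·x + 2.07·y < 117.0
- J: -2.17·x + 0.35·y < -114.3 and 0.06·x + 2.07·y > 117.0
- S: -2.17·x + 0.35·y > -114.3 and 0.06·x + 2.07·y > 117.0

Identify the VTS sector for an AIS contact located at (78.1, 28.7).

T

-2.17·78.1 + 0.35·28.7 = -159.432, which is < -114.3
0.06·78.1 + 2.07·28.7 = 64.095, which is < 117.0
This sign pattern matches T.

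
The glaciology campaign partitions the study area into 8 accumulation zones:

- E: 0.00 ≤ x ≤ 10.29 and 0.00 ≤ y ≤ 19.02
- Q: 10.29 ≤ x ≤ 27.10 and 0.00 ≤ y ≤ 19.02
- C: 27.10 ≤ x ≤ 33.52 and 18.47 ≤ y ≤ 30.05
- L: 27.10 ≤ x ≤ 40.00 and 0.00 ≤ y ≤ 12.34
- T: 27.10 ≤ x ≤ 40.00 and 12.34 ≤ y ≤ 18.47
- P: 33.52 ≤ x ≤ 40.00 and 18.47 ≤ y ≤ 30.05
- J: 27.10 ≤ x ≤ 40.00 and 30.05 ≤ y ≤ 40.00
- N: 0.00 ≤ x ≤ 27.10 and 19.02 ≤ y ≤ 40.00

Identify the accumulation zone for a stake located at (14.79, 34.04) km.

N

The point has x = 14.79 and y = 34.04.
Only N satisfies 0.00 ≤ x ≤ 27.10 and 19.02 ≤ y ≤ 40.00.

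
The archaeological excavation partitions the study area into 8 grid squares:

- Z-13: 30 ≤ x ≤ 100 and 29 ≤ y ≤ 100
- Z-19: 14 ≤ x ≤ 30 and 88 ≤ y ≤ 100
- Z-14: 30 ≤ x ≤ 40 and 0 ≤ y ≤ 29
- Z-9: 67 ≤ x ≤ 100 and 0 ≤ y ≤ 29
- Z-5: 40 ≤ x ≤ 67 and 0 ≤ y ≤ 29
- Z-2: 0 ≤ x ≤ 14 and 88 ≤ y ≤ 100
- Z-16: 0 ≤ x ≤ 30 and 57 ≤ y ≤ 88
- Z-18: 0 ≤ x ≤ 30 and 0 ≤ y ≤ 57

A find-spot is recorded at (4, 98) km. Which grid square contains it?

Z-2

The point has x = 4 and y = 98.
Only Z-2 satisfies 0 ≤ x ≤ 14 and 88 ≤ y ≤ 100.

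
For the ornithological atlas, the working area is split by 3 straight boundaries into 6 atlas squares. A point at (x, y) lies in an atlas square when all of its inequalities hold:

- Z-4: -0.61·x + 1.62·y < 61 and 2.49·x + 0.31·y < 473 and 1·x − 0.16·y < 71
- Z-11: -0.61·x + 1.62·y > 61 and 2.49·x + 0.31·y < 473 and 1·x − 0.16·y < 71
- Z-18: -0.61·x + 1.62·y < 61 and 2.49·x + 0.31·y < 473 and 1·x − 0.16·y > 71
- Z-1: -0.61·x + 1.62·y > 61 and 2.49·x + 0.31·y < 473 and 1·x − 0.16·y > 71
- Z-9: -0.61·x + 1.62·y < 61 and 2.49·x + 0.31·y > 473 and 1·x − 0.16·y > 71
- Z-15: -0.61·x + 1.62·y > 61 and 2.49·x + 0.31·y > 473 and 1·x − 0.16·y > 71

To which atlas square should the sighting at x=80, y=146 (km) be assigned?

-0.61·80 + 1.62·146 = 187.720, which is > 61
2.49·80 + 0.31·146 = 244.460, which is < 473
1·80 − 0.16·146 = 56.640, which is < 71
This sign pattern matches Z-11.

Z-11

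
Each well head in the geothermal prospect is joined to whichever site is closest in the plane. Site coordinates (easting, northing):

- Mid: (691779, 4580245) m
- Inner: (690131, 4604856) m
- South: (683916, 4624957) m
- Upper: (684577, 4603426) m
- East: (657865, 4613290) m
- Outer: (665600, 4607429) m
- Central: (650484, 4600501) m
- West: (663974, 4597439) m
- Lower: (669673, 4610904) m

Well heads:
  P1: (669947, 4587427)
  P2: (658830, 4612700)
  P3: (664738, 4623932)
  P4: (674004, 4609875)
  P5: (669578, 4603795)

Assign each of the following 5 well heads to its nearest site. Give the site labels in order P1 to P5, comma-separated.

P1 → West (d²=135916873.00)
P2 → East (d²=1279325.00)
P3 → East (d²=160490293.00)
P4 → Lower (d²=19816402.00)
P5 → Outer (d²=29030440.00)

West, East, East, Lower, Outer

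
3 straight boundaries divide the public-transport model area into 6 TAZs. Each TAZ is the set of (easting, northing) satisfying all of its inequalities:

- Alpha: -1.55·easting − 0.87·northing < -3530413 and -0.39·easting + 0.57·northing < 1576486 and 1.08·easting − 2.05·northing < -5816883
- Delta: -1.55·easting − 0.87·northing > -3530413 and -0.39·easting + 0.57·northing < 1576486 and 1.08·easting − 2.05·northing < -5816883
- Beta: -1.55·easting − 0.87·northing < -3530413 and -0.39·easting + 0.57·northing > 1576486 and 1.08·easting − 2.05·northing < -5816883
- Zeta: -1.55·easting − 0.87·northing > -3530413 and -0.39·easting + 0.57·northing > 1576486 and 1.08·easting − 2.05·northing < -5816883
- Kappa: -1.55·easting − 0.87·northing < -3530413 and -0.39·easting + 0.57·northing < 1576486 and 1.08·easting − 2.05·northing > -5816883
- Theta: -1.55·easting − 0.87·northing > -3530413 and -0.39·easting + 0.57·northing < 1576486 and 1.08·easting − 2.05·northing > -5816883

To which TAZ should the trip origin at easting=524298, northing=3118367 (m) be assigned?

Delta

-1.55·524298 − 0.87·3118367 = -3525641.190, which is > -3530413
-0.39·524298 + 0.57·3118367 = 1572992.970, which is < 1576486
1.08·524298 − 2.05·3118367 = -5826410.510, which is < -5816883
This sign pattern matches Delta.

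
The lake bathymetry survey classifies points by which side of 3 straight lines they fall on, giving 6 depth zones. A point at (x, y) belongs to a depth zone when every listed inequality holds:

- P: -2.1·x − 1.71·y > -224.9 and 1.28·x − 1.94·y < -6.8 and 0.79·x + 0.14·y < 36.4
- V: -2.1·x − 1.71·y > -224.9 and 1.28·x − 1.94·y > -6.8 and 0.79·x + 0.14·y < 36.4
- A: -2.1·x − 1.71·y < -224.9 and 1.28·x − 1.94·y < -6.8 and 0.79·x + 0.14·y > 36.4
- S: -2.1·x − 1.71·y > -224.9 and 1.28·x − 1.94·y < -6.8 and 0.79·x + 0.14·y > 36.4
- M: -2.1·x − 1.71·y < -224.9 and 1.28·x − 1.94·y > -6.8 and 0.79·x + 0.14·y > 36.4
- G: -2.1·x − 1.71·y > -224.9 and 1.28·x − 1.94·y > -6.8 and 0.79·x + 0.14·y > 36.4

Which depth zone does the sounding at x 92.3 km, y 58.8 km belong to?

-2.1·92.3 − 1.71·58.8 = -294.378, which is < -224.9
1.28·92.3 − 1.94·58.8 = 4.072, which is > -6.8
0.79·92.3 + 0.14·58.8 = 81.149, which is > 36.4
This sign pattern matches M.

M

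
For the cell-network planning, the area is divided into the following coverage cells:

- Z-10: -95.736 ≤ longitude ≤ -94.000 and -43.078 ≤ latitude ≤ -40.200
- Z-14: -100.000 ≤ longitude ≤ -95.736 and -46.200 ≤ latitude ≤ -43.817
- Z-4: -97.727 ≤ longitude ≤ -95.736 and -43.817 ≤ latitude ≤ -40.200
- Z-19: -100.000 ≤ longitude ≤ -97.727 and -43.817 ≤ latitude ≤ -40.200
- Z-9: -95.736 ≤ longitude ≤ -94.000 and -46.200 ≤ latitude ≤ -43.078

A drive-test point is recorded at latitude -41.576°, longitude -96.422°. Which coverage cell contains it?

The point has longitude = -96.422 and latitude = -41.576.
Only Z-4 satisfies -97.727 ≤ longitude ≤ -95.736 and -43.817 ≤ latitude ≤ -40.200.

Z-4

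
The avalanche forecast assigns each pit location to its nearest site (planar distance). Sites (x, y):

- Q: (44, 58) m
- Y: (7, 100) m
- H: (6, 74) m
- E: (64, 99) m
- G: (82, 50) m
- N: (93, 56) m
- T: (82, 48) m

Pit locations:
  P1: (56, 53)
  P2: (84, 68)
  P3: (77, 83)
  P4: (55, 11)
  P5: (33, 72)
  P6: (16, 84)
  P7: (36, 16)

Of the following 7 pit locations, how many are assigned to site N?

P1 → Q
P2 → N
P3 → E
P4 → T
P5 → Q
P6 → H
P7 → Q
1 of the 7 goes to N.

1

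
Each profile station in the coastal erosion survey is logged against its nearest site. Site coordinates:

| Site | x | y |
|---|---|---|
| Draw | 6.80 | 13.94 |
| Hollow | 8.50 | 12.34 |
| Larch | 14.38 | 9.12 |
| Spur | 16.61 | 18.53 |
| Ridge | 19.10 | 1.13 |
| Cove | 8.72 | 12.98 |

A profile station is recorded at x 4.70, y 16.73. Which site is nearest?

Draw

Squared distances to each site:
Draw: 12.194; Hollow: 33.712; Larch: 151.615; Spur: 145.088; Ridge: 450.720; Cove: 30.223.
Minimum at Draw.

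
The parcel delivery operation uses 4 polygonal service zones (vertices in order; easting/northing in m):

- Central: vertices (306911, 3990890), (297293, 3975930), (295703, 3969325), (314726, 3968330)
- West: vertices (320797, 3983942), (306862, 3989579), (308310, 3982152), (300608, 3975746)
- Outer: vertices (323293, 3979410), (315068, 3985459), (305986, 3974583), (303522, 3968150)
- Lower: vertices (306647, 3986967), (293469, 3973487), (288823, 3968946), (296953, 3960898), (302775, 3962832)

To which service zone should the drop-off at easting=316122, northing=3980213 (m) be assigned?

Outer

Cast a ray rightward from (316122, 3980213). For each polygon, the edges (by vertex number in listed order) whose endpoints lie on opposite sides of northing = 3980213, where each meets that height, and whether that is right or left of the point:
Central: 1–2 at easting≈300046.6 (left), 4–1 at easting≈310609.6 (left) → 0 crossings.
West: 3–4 at easting≈305978.7 (left), 4–1 at easting≈311611.4 (left) → 0 crossings.
Outer: 1–2 at easting≈322201.1 (right), 2–3 at easting≈310687.3 (left) → 1 crossing.
Lower: 1–2 at easting≈300044.3 (left), 5–1 at easting≈305563.4 (left) → 0 crossings.
Only Outer has an odd count, so the point is inside Outer.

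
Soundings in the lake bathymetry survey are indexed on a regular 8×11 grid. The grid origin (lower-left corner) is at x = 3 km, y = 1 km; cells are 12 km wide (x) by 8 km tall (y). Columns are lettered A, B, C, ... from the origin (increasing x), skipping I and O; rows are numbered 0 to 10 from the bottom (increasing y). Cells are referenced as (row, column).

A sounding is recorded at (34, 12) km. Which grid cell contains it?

(1, C)

Column index: ⌊(34 − 3) / 12⌋ = ⌊2.583⌋ = 2 → column C
Row offset from origin: ⌊(12 − 1) / 8⌋ = ⌊1.375⌋ = 1 → row 1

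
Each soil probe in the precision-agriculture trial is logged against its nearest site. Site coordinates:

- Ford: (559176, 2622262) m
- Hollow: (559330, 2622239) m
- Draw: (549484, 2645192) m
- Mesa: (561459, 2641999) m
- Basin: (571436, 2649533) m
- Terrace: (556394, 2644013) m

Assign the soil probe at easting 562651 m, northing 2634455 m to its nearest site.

Squared distances to each site:
Ford: 160744874.000; Hollow: 160259697.000; Draw: 288653058.000; Mesa: 58332800.000; Basin: 304522309.000; Terrace: 130505413.000.
Minimum at Mesa.

Mesa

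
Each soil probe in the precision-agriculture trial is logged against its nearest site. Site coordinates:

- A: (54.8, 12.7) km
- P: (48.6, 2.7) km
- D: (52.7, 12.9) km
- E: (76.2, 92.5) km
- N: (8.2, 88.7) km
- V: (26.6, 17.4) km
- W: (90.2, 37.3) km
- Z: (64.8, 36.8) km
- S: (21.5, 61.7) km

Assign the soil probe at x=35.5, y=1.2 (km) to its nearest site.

Squared distances to each site:
A: 504.740; P: 173.860; D: 432.730; E: 9992.180; N: 8401.540; V: 341.650; W: 4295.300; Z: 2125.850; S: 3856.250.
Minimum at P.

P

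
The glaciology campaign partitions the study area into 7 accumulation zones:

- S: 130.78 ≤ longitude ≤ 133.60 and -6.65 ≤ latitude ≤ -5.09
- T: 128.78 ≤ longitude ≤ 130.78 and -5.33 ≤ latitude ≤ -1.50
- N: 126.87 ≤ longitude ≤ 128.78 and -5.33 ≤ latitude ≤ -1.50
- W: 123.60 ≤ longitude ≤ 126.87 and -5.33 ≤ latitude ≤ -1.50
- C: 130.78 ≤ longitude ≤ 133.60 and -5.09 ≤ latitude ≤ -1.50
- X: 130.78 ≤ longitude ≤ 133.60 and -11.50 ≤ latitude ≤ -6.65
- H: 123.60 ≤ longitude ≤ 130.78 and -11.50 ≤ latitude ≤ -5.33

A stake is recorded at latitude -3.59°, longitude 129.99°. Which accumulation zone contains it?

T

The point has longitude = 129.99 and latitude = -3.59.
Only T satisfies 128.78 ≤ longitude ≤ 130.78 and -5.33 ≤ latitude ≤ -1.50.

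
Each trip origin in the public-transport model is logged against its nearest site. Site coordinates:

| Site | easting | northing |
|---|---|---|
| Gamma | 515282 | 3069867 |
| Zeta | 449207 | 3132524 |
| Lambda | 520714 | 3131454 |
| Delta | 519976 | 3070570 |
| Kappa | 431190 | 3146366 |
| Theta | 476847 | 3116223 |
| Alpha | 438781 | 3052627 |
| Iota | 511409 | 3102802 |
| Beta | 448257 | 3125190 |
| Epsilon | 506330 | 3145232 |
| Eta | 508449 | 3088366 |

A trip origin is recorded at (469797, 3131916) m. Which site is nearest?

Squared distances to each site:
Gamma: 5918963626.000; Zeta: 424317764.000; Lambda: 2592754333.000; Delta: 6281263757.000; Kappa: 1699302949.000; Theta: 295972749.000; Alpha: 7248737777.000; Iota: 2579183540.000; Beta: 509210676.000; Epsilon: 1511975945.000; Eta: 3390579604.000.
Minimum at Theta.

Theta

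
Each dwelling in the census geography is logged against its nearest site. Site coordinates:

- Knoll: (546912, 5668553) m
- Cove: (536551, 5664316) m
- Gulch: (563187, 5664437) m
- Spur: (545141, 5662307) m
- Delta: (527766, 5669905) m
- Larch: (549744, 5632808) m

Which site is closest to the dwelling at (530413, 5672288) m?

Delta

Squared distances to each site:
Knoll: 286167226.000; Cove: 101227828.000; Gulch: 1135773277.000; Spur: 316534345.000; Delta: 12685298.000; Larch: 1932357961.000.
Minimum at Delta.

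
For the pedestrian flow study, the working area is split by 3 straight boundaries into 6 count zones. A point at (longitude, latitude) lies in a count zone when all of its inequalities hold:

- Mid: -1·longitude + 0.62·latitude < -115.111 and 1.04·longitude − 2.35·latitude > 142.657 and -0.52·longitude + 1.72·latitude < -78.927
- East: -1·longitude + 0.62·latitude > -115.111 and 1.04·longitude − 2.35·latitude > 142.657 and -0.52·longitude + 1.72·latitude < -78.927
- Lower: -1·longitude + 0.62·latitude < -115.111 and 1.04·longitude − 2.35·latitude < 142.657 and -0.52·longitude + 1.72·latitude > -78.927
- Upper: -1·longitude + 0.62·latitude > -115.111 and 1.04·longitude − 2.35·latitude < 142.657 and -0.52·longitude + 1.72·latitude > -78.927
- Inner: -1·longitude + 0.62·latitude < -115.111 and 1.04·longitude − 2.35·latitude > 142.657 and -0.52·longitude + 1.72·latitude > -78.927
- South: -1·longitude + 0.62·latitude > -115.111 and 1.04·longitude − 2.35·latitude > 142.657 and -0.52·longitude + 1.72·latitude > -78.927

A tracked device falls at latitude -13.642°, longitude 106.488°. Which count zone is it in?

-1·106.488 + 0.62·-13.642 = -114.946, which is > -115.111
1.04·106.488 − 2.35·-13.642 = 142.806, which is > 142.657
-0.52·106.488 + 1.72·-13.642 = -78.838, which is > -78.927
This sign pattern matches South.

South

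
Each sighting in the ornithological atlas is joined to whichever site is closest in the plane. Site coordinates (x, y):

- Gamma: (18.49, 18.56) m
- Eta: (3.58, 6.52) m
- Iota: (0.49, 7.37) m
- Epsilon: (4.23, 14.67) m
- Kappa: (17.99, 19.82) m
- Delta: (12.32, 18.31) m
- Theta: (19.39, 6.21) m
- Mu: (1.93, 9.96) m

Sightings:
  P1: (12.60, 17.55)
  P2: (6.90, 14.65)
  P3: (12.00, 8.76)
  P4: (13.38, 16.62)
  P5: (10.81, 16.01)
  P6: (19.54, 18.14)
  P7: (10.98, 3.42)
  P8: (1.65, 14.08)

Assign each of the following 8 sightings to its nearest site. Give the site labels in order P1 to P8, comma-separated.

P1 → Delta (d²=0.66)
P2 → Epsilon (d²=7.13)
P3 → Theta (d²=61.11)
P4 → Delta (d²=3.98)
P5 → Delta (d²=7.57)
P6 → Gamma (d²=1.28)
P7 → Eta (d²=64.37)
P8 → Epsilon (d²=7.00)

Delta, Epsilon, Theta, Delta, Delta, Gamma, Eta, Epsilon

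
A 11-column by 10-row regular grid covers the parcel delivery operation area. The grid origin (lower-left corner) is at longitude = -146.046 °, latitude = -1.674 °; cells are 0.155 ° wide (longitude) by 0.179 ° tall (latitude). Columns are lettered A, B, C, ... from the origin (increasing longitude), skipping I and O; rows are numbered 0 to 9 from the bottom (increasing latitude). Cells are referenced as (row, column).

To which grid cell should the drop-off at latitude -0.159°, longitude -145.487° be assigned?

(8, D)

Column index: ⌊(-145.487 − -146.046) / 0.155⌋ = ⌊3.606⌋ = 3 → column D
Row offset from origin: ⌊(-0.159 − -1.674) / 0.179⌋ = ⌊8.464⌋ = 8 → row 8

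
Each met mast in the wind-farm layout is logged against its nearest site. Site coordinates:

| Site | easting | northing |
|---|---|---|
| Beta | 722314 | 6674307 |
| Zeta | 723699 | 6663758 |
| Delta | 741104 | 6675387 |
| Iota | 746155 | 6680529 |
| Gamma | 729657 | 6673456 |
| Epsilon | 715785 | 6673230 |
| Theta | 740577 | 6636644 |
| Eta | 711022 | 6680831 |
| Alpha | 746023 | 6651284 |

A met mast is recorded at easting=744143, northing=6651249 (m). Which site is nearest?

Squared distances to each site:
Beta: 1008176605.000; Zeta: 574432217.000; Delta: 591878565.000; Iota: 861366544.000; Gamma: 702995045.000; Epsilon: 1287340525.000; Theta: 226022381.000; Eta: 1972095365.000; Alpha: 3535625.000.
Minimum at Alpha.

Alpha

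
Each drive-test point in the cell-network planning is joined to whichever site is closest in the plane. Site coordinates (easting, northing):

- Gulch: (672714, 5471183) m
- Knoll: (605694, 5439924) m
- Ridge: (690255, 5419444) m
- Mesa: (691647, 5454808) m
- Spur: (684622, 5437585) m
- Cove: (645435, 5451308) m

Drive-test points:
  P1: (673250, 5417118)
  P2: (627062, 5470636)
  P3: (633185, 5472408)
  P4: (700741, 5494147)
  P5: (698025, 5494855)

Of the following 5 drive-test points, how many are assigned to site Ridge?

P1 → Ridge
P2 → Cove
P3 → Cove
P4 → Gulch
P5 → Gulch
1 of the 5 goes to Ridge.

1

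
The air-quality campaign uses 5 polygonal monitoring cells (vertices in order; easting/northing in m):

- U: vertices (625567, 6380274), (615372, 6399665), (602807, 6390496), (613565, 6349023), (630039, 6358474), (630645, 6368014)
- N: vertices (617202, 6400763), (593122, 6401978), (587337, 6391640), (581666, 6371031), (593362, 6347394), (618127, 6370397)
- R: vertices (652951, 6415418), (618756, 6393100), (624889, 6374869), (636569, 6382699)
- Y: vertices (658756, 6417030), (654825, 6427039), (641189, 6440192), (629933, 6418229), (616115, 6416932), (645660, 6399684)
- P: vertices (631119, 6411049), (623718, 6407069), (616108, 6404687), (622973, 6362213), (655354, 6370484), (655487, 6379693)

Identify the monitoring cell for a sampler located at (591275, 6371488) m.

Cast a ray rightward from (591275, 6371488). For each polygon, the edges (by vertex number in listed order) whose endpoints lie on opposite sides of northing = 6371488, where each meets that height, and whether that is right or left of the point:
U: 3–4 at easting≈607737.6 (right), 6–1 at easting≈629206.1 (right) → 2 crossings.
N: 3–4 at easting≈581791.8 (left), 6–1 at easting≈618093.8 (right) → 1 crossing.
R: no edge straddles that height → 0 crossings.
Y: no edge straddles that height → 0 crossings.
P: 3–4 at easting≈621473.9 (right), 5–6 at easting≈655368.5 (right) → 2 crossings.
Only N has an odd count, so the point is inside N.

N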